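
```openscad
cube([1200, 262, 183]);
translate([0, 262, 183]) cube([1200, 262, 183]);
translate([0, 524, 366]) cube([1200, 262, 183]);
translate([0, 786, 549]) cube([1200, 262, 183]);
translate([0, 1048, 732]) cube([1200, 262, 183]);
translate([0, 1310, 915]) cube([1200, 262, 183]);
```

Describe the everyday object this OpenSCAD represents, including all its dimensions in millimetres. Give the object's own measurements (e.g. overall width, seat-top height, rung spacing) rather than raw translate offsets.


A straight staircase of 6 solid steps. Each step is 1200 mm wide (x), 262 mm deep (y, the going) and 183 mm tall (the rise). The first step rests on the floor; each subsequent step sits one going further in +y and one rise higher in +z, directly behind and above the previous step with no overlap.


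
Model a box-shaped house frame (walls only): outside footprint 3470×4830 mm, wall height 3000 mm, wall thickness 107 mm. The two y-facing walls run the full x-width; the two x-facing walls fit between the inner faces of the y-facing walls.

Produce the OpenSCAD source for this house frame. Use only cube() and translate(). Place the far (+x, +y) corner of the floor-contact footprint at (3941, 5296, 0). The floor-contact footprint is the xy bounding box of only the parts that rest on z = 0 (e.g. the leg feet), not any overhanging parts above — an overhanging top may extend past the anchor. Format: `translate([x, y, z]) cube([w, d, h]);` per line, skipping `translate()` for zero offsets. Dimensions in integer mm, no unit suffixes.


translate([471, 466, 0]) cube([3470, 107, 3000]);
translate([471, 5189, 0]) cube([3470, 107, 3000]);
translate([471, 573, 0]) cube([107, 4616, 3000]);
translate([3834, 573, 0]) cube([107, 4616, 3000]);


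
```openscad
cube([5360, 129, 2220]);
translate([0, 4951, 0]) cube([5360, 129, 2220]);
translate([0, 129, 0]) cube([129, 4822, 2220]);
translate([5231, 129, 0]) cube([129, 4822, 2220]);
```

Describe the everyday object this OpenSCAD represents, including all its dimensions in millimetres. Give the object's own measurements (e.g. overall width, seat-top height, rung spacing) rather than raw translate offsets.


The wall frame of a small rectangular building: four walls, each 2220 mm tall and 129 mm thick, enclosing a footprint 5360 mm (x) by 5080 mm (y) outside-to-outside, with no floor or roof. The front and back walls (the −y and +y sides) span the full width; the two side walls fit between them.


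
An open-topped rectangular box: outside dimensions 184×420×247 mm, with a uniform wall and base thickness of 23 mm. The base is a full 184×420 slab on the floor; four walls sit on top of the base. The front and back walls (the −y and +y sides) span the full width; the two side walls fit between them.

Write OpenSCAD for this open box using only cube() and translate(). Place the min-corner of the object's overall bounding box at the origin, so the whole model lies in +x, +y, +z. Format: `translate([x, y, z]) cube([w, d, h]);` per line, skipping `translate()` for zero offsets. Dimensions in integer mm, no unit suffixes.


cube([184, 420, 23]);
translate([0, 0, 23]) cube([184, 23, 224]);
translate([0, 397, 23]) cube([184, 23, 224]);
translate([0, 23, 23]) cube([23, 374, 224]);
translate([161, 23, 23]) cube([23, 374, 224]);


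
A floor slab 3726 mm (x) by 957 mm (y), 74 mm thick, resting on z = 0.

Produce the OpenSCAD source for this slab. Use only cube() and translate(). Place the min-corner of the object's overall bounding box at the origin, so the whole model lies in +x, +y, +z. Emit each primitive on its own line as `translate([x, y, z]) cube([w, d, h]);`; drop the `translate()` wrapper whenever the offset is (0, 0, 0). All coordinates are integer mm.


cube([3726, 957, 74]);


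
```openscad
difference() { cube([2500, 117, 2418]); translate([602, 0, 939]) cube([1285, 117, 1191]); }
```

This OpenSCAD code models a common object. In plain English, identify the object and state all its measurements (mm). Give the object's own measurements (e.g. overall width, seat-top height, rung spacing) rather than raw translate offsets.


A wall 2500 mm long (x), 117 mm thick (y), 2418 mm tall, with a rectangular window opening cut through it. The opening is 1285 mm wide and 1191 mm tall; its sill is at z = 939 mm and its near (−x) edge is 602 mm from the wall's −x end. The opening passes through the full wall thickness.


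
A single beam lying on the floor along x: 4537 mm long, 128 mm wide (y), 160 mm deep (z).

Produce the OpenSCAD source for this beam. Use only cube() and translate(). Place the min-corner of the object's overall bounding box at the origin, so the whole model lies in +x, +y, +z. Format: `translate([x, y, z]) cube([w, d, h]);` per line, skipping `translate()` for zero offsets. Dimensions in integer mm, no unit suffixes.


cube([4537, 128, 160]);


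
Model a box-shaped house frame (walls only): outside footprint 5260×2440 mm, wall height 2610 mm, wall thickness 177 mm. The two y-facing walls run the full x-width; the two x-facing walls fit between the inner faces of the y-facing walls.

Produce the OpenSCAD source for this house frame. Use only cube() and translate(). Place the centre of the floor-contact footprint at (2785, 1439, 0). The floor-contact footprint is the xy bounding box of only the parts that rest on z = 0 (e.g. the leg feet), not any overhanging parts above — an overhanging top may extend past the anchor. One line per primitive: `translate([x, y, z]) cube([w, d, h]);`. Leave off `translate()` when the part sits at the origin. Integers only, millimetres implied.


translate([155, 219, 0]) cube([5260, 177, 2610]);
translate([155, 2482, 0]) cube([5260, 177, 2610]);
translate([155, 396, 0]) cube([177, 2086, 2610]);
translate([5238, 396, 0]) cube([177, 2086, 2610]);


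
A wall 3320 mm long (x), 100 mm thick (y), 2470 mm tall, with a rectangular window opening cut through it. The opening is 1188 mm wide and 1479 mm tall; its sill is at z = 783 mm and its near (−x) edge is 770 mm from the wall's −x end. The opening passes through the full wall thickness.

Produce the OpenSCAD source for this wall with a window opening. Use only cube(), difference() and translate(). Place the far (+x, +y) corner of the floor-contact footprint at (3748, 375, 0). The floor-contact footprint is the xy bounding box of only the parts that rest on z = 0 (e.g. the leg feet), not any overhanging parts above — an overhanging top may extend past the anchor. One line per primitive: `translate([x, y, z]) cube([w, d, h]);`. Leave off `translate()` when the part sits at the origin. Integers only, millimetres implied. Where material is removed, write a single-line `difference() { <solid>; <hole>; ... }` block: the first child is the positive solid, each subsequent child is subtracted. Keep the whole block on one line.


difference() { translate([428, 275, 0]) cube([3320, 100, 2470]); translate([1198, 275, 783]) cube([1188, 100, 1479]); }


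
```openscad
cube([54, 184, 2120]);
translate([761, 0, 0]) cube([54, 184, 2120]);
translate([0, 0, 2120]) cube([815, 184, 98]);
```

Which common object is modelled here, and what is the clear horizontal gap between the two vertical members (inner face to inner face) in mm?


A door frame. The clear opening width is 707 mm.

Two 2120 mm tall posts with a header on top — a door frame. The left jamb is 54 mm wide at x = 0; the right jamb starts at x = 761. The clear opening is 761 − 54 = 707 mm.


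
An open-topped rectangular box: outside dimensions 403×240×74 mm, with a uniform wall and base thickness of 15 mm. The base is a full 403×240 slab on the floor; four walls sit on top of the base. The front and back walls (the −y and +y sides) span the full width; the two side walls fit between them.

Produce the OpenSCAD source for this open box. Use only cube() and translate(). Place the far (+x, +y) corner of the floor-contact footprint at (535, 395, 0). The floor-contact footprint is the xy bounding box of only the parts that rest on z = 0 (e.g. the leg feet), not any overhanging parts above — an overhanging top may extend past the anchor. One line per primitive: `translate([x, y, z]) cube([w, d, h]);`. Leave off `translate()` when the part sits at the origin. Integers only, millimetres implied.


translate([132, 155, 0]) cube([403, 240, 15]);
translate([132, 155, 15]) cube([403, 15, 59]);
translate([132, 380, 15]) cube([403, 15, 59]);
translate([132, 170, 15]) cube([15, 210, 59]);
translate([520, 170, 15]) cube([15, 210, 59]);


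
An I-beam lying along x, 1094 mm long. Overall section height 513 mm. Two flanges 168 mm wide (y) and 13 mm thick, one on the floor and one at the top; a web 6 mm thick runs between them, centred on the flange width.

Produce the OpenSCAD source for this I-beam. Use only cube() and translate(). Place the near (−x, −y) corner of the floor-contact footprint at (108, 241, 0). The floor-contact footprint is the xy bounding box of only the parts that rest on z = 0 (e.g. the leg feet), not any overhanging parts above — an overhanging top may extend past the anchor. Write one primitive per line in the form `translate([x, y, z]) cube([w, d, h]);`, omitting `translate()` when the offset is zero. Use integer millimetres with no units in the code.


translate([108, 241, 0]) cube([1094, 168, 13]);
translate([108, 322, 13]) cube([1094, 6, 487]);
translate([108, 241, 500]) cube([1094, 168, 13]);


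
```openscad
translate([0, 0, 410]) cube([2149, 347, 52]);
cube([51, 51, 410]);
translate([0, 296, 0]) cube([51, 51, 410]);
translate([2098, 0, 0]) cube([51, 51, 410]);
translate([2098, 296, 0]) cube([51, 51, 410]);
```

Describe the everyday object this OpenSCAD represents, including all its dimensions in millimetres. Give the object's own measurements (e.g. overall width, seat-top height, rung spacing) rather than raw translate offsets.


A bench: a 2149×347 mm seat slab, 52 mm thick, top at z = 462 mm, on four 51×51 mm square legs flush with the seat corners and standing on z = 0.


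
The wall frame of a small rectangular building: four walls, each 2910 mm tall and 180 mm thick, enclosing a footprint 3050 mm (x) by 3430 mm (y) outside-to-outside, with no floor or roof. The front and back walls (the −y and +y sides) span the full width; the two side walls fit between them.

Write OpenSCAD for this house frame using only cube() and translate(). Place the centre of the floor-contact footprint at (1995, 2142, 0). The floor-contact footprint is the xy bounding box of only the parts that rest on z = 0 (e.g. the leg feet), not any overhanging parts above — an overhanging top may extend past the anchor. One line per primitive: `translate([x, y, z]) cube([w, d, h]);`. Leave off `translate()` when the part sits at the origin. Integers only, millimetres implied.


translate([470, 427, 0]) cube([3050, 180, 2910]);
translate([470, 3677, 0]) cube([3050, 180, 2910]);
translate([470, 607, 0]) cube([180, 3070, 2910]);
translate([3340, 607, 0]) cube([180, 3070, 2910]);


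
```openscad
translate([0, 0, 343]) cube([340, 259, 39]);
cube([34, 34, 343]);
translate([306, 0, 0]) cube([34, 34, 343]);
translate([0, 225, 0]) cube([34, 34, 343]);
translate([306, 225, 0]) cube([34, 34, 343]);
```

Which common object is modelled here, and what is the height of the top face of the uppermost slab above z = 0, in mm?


A stool. The seat height is 382 mm.

A 340×259×39 slab at z = 343 on four corner posts — a stool. The seat top is 343 + 39 = 382 mm.


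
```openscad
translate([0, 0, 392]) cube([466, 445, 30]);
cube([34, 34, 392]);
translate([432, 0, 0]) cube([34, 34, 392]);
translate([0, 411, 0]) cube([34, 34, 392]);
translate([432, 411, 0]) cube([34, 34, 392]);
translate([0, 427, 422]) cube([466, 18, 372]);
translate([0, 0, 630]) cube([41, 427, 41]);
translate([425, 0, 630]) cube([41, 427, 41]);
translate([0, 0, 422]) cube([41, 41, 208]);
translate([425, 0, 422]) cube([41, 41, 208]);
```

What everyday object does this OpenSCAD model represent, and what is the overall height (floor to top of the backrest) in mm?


A chair. The overall height is 794 mm.

A slab on four corner posts with a tall panel at the back — a chair. The seat slab sits at z = 392 with thickness 30, and the 372 mm backrest starts at the seat top, so the overall height is 392 + 30 + 372 = 794 mm.


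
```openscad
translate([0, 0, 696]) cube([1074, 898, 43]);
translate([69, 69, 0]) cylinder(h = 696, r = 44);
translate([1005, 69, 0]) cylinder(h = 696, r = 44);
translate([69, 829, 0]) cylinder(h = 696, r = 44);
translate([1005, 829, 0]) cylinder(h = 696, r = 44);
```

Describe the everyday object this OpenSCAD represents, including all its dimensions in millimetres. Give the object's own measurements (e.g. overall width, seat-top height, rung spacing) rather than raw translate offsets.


A table: top 1074 mm (x) × 898 mm (y), 43 mm thick, upper face at z = 739 mm, on four round legs of 88 mm diameter, each leg's bounding box inset 25 mm from the nearest pair of top edges from z = 0 to the bottom of the top.


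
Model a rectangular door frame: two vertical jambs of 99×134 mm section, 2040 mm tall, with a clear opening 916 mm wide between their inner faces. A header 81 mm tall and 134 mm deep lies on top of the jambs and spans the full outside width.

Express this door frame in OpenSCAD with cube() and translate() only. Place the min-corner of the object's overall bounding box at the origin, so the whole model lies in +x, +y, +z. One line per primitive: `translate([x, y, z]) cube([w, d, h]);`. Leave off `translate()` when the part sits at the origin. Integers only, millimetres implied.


cube([99, 134, 2040]);
translate([1015, 0, 0]) cube([99, 134, 2040]);
translate([0, 0, 2040]) cube([1114, 134, 81]);


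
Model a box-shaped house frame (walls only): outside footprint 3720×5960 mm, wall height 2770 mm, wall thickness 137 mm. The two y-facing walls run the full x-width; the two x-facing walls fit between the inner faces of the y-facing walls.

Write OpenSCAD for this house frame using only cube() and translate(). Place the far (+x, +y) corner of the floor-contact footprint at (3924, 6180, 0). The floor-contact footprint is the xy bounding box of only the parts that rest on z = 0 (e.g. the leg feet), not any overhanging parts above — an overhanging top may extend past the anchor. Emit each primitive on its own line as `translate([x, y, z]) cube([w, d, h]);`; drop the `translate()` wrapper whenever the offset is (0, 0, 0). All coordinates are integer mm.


translate([204, 220, 0]) cube([3720, 137, 2770]);
translate([204, 6043, 0]) cube([3720, 137, 2770]);
translate([204, 357, 0]) cube([137, 5686, 2770]);
translate([3787, 357, 0]) cube([137, 5686, 2770]);


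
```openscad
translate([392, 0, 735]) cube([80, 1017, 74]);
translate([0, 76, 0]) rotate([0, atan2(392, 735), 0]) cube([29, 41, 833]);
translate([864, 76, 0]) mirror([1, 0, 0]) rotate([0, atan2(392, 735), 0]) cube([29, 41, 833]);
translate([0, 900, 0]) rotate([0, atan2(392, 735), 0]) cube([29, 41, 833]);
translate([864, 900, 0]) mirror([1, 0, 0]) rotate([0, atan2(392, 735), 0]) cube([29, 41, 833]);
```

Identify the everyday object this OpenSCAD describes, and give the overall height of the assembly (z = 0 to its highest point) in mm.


A sawhorse. The overall height is 809 mm.

A beam across two mirrored pairs of raked legs — a sawhorse. The beam's underside is at z = 735 (matching the legs' vertical rise in atan2(392, 735)) and the beam is 74 mm tall, so its top is at 735 + 74 = 809 mm. The raked legs top out at the beam's underside, so that is the highest point.


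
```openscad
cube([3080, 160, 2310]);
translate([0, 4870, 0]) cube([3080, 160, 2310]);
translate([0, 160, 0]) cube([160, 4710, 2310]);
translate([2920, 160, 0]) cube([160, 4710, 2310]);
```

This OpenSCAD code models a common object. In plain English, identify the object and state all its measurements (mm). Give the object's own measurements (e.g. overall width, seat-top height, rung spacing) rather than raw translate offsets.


The wall frame of a small rectangular building: four walls, each 2310 mm tall and 160 mm thick, enclosing a footprint 3080 mm (x) by 5030 mm (y) outside-to-outside, with no floor or roof. The front and back walls (the −y and +y sides) span the full width; the two side walls fit between them.


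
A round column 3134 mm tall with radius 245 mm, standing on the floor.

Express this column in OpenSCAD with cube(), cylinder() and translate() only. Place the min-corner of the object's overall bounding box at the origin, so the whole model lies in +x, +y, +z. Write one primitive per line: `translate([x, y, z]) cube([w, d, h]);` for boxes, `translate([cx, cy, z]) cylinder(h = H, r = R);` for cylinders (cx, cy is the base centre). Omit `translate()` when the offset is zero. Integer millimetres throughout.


translate([245, 245, 0]) cylinder(h = 3134, r = 245);


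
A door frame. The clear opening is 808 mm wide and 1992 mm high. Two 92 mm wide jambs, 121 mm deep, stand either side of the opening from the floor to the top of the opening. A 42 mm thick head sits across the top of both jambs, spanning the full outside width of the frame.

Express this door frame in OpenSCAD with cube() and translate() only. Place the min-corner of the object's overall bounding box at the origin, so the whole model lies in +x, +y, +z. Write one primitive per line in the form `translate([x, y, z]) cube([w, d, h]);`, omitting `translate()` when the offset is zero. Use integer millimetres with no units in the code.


cube([92, 121, 1992]);
translate([900, 0, 0]) cube([92, 121, 1992]);
translate([0, 0, 1992]) cube([992, 121, 42]);


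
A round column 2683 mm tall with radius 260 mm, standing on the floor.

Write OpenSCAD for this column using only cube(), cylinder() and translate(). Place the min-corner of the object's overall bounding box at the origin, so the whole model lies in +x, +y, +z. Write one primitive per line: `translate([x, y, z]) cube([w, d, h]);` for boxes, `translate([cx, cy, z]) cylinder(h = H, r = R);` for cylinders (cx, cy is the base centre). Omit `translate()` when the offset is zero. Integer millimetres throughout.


translate([260, 260, 0]) cylinder(h = 2683, r = 260);


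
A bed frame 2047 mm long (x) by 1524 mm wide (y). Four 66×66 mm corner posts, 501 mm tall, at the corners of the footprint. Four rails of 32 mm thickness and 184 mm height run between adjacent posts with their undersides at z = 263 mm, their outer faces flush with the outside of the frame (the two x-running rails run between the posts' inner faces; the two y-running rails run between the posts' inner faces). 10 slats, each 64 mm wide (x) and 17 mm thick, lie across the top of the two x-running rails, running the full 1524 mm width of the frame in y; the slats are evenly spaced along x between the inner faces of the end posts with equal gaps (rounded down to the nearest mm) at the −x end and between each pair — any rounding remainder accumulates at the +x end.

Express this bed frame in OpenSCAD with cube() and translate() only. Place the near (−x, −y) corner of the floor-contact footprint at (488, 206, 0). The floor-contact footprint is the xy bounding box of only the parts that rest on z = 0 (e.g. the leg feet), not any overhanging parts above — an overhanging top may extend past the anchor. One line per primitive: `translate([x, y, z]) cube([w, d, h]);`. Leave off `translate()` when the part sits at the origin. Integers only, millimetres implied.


translate([488, 206, 0]) cube([66, 66, 501]);
translate([488, 1664, 0]) cube([66, 66, 501]);
translate([2469, 206, 0]) cube([66, 66, 501]);
translate([2469, 1664, 0]) cube([66, 66, 501]);
translate([554, 206, 263]) cube([1915, 32, 184]);
translate([554, 1698, 263]) cube([1915, 32, 184]);
translate([488, 272, 263]) cube([32, 1392, 184]);
translate([2503, 272, 263]) cube([32, 1392, 184]);
translate([669, 206, 447]) cube([64, 1524, 17]);
translate([848, 206, 447]) cube([64, 1524, 17]);
translate([1027, 206, 447]) cube([64, 1524, 17]);
translate([1206, 206, 447]) cube([64, 1524, 17]);
translate([1385, 206, 447]) cube([64, 1524, 17]);
translate([1564, 206, 447]) cube([64, 1524, 17]);
translate([1743, 206, 447]) cube([64, 1524, 17]);
translate([1922, 206, 447]) cube([64, 1524, 17]);
translate([2101, 206, 447]) cube([64, 1524, 17]);
translate([2280, 206, 447]) cube([64, 1524, 17]);


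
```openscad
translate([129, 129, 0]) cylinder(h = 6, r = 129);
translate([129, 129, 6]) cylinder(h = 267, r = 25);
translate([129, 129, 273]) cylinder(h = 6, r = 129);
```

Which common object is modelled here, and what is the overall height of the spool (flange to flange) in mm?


A spool. The overall height is 279 mm.

Three coaxial cylinders, large–small–large — a spool. Two 6 mm flanges and a 267 mm core give 6 + 267 + 6 = 279 mm.


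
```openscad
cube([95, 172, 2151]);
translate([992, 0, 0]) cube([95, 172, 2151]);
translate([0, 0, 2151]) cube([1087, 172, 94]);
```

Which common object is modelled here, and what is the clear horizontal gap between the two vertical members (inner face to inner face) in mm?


A door frame. The clear opening width is 897 mm.

Two 2151 mm tall posts with a header on top — a door frame. The left jamb is 95 mm wide at x = 0; the right jamb starts at x = 992. The clear opening is 992 − 95 = 897 mm.


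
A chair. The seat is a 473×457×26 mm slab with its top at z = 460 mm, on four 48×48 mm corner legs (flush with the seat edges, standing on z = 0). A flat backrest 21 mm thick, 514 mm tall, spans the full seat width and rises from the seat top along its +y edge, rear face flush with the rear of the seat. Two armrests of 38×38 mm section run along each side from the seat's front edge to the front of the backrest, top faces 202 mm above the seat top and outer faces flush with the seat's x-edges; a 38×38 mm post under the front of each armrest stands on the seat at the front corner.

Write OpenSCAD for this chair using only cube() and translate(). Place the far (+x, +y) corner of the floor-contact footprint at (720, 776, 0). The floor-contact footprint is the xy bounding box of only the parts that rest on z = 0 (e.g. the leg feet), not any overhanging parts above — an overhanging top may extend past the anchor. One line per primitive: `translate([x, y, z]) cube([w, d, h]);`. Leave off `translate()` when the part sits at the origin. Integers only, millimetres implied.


// leg_h = 460 - 26 = 434
// arm post h = 202 - 38 = 164
translate([247, 319, 434]) cube([473, 457, 26]);
translate([247, 319, 0]) cube([48, 48, 434]);
translate([672, 319, 0]) cube([48, 48, 434]);
translate([247, 728, 0]) cube([48, 48, 434]);
translate([672, 728, 0]) cube([48, 48, 434]);
translate([247, 755, 460]) cube([473, 21, 514]);
translate([247, 319, 624]) cube([38, 436, 38]);
translate([682, 319, 624]) cube([38, 436, 38]);
translate([247, 319, 460]) cube([38, 38, 164]);
translate([682, 319, 460]) cube([38, 38, 164]);


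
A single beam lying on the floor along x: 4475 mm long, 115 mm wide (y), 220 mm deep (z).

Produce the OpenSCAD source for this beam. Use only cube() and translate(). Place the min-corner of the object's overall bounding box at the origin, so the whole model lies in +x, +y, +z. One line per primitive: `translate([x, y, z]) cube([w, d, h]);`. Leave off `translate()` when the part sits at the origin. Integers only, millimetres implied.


cube([4475, 115, 220]);


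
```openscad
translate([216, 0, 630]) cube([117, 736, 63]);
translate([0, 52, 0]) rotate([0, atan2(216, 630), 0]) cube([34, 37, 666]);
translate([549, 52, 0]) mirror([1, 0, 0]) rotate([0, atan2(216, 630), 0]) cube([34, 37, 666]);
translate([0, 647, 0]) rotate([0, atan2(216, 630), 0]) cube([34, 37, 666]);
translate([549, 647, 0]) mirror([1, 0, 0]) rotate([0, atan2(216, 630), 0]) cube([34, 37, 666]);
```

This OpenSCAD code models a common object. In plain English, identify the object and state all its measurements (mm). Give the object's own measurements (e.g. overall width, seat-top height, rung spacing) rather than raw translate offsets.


A sawhorse. A 117×736×63 mm beam (x, y, z) sits on two A-frame leg pairs. Each pair is two raked legs of 34×37 mm section (37 mm along y) splaying symmetrically in x. Each leg rises 630 mm vertically over 216 mm of horizontal reach and is 666 mm long along its own axis. Every leg's outer bottom edge rests on the floor and its outer top edge meets a bottom edge of the beam — the left legs (tilting toward +x) meet the beam's −x bottom edge, the right legs (their mirror images, tilting toward −x) meet its +x bottom edge — so the leg tops tuck under the beam, the beam's underside is 630 mm above the floor, and the feet are 549 mm apart outside-to-outside with the beam centred between them. The two leg pairs are set in 52 mm from either end of the beam.


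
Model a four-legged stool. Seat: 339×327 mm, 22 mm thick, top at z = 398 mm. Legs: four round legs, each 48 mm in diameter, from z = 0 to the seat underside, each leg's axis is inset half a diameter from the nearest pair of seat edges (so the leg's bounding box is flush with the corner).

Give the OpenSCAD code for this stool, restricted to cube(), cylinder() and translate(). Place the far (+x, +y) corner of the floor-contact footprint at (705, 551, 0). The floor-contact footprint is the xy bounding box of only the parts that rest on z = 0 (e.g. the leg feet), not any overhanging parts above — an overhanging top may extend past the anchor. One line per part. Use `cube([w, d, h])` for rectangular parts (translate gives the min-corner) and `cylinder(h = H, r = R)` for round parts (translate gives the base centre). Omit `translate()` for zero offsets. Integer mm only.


translate([366, 224, 376]) cube([339, 327, 22]);
translate([390, 248, 0]) cylinder(h = 376, r = 24);
translate([681, 248, 0]) cylinder(h = 376, r = 24);
translate([390, 527, 0]) cylinder(h = 376, r = 24);
translate([681, 527, 0]) cylinder(h = 376, r = 24);


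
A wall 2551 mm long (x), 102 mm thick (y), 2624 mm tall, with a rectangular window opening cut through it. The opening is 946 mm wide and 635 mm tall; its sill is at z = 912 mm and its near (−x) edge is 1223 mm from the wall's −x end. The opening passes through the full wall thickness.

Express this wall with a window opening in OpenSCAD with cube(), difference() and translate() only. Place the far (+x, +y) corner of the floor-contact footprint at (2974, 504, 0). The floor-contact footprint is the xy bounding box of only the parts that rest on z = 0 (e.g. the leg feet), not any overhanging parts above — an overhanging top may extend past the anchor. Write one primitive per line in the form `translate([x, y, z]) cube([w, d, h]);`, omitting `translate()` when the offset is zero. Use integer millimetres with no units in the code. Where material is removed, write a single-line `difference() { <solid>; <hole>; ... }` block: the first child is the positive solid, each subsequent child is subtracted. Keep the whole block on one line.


difference() { translate([423, 402, 0]) cube([2551, 102, 2624]); translate([1646, 402, 912]) cube([946, 102, 635]); }


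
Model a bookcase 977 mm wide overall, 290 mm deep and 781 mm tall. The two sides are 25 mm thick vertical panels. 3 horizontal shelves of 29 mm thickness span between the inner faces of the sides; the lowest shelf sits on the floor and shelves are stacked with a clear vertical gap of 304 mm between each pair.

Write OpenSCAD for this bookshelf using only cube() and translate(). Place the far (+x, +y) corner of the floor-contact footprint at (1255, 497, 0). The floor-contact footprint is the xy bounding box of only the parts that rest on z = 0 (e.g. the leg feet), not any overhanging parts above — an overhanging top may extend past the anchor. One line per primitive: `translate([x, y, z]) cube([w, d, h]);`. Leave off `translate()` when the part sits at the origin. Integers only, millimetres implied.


translate([278, 207, 0]) cube([25, 290, 781]);
translate([1230, 207, 0]) cube([25, 290, 781]);
translate([303, 207, 0]) cube([927, 290, 29]);
translate([303, 207, 333]) cube([927, 290, 29]);
translate([303, 207, 666]) cube([927, 290, 29]);


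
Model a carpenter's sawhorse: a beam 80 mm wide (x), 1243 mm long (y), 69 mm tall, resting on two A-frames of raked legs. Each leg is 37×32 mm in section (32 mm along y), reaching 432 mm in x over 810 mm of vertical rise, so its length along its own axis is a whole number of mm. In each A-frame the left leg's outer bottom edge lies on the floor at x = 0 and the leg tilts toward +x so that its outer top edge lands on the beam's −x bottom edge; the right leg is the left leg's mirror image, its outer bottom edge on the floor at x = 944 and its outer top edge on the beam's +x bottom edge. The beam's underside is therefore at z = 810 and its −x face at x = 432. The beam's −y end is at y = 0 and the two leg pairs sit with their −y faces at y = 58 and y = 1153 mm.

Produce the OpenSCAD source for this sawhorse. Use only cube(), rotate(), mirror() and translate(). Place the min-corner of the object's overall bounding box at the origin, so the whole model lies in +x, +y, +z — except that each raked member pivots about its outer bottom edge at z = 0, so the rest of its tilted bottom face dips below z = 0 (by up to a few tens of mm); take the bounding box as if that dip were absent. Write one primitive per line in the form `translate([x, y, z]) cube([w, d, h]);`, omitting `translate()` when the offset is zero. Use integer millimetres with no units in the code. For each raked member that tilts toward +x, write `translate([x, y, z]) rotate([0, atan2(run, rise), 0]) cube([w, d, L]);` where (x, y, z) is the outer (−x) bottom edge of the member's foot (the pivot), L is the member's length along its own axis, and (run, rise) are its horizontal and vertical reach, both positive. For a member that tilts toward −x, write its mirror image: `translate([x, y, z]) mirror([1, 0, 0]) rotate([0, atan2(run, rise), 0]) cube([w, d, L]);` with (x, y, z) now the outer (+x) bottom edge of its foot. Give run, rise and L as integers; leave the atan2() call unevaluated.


translate([432, 0, 810]) cube([80, 1243, 69]);
translate([0, 58, 0]) rotate([0, atan2(432, 810), 0]) cube([37, 32, 918]);
translate([944, 58, 0]) mirror([1, 0, 0]) rotate([0, atan2(432, 810), 0]) cube([37, 32, 918]);
translate([0, 1153, 0]) rotate([0, atan2(432, 810), 0]) cube([37, 32, 918]);
translate([944, 1153, 0]) mirror([1, 0, 0]) rotate([0, atan2(432, 810), 0]) cube([37, 32, 918]);


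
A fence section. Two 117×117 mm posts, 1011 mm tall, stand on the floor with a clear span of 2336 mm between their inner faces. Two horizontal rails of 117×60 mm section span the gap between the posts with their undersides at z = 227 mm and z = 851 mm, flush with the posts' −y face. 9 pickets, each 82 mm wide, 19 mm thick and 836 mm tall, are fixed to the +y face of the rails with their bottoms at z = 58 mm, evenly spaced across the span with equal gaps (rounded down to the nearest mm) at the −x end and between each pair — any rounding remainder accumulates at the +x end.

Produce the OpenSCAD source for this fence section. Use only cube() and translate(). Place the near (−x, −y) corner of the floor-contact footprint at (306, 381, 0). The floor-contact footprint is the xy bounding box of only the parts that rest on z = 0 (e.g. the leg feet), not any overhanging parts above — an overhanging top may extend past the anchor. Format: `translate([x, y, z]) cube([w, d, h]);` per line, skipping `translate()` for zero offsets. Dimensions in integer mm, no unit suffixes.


translate([306, 381, 0]) cube([117, 117, 1011]);
translate([2759, 381, 0]) cube([117, 117, 1011]);
translate([423, 381, 227]) cube([2336, 117, 60]);
translate([423, 381, 851]) cube([2336, 117, 60]);
translate([582, 498, 58]) cube([82, 19, 836]);
translate([823, 498, 58]) cube([82, 19, 836]);
translate([1064, 498, 58]) cube([82, 19, 836]);
translate([1305, 498, 58]) cube([82, 19, 836]);
translate([1546, 498, 58]) cube([82, 19, 836]);
translate([1787, 498, 58]) cube([82, 19, 836]);
translate([2028, 498, 58]) cube([82, 19, 836]);
translate([2269, 498, 58]) cube([82, 19, 836]);
translate([2510, 498, 58]) cube([82, 19, 836]);


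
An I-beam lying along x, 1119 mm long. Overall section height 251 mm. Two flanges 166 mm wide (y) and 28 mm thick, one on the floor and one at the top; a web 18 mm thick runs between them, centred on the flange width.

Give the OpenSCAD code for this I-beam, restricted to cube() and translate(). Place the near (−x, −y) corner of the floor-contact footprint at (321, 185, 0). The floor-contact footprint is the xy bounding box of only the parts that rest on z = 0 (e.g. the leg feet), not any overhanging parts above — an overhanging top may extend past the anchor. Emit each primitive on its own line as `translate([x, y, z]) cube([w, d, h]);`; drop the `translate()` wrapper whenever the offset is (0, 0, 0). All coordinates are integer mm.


translate([321, 185, 0]) cube([1119, 166, 28]);
translate([321, 259, 28]) cube([1119, 18, 195]);
translate([321, 185, 223]) cube([1119, 166, 28]);


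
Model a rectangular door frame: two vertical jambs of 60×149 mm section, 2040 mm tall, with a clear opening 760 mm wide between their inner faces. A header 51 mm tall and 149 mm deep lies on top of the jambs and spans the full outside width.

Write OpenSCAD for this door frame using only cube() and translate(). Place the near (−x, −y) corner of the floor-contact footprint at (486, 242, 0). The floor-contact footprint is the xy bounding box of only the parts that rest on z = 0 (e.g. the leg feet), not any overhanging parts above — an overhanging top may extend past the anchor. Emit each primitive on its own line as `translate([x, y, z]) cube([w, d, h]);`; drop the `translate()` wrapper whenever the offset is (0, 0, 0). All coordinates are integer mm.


translate([486, 242, 0]) cube([60, 149, 2040]);
translate([1306, 242, 0]) cube([60, 149, 2040]);
translate([486, 242, 2040]) cube([880, 149, 51]);


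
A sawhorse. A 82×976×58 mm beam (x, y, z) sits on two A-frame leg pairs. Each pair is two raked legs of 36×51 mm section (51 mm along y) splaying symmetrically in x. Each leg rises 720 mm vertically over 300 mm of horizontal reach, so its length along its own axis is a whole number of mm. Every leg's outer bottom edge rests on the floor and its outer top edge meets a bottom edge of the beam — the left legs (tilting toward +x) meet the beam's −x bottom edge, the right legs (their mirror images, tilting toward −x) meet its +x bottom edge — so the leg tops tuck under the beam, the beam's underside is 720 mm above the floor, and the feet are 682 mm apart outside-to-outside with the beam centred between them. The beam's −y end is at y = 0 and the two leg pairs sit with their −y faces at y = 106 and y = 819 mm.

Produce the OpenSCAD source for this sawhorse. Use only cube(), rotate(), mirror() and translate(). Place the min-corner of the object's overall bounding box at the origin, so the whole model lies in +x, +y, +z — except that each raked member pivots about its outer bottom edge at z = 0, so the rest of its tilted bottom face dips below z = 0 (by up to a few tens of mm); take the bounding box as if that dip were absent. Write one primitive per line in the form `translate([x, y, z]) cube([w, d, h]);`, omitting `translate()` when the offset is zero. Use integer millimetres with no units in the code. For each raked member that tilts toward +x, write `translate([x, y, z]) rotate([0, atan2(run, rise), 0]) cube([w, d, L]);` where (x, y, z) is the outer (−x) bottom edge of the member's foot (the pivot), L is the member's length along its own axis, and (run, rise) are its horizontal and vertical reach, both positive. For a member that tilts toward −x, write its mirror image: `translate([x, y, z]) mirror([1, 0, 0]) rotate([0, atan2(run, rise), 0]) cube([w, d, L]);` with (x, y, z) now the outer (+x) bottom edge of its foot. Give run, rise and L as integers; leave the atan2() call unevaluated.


translate([300, 0, 720]) cube([82, 976, 58]);
translate([0, 106, 0]) rotate([0, atan2(300, 720), 0]) cube([36, 51, 780]);
translate([682, 106, 0]) mirror([1, 0, 0]) rotate([0, atan2(300, 720), 0]) cube([36, 51, 780]);
translate([0, 819, 0]) rotate([0, atan2(300, 720), 0]) cube([36, 51, 780]);
translate([682, 819, 0]) mirror([1, 0, 0]) rotate([0, atan2(300, 720), 0]) cube([36, 51, 780]);


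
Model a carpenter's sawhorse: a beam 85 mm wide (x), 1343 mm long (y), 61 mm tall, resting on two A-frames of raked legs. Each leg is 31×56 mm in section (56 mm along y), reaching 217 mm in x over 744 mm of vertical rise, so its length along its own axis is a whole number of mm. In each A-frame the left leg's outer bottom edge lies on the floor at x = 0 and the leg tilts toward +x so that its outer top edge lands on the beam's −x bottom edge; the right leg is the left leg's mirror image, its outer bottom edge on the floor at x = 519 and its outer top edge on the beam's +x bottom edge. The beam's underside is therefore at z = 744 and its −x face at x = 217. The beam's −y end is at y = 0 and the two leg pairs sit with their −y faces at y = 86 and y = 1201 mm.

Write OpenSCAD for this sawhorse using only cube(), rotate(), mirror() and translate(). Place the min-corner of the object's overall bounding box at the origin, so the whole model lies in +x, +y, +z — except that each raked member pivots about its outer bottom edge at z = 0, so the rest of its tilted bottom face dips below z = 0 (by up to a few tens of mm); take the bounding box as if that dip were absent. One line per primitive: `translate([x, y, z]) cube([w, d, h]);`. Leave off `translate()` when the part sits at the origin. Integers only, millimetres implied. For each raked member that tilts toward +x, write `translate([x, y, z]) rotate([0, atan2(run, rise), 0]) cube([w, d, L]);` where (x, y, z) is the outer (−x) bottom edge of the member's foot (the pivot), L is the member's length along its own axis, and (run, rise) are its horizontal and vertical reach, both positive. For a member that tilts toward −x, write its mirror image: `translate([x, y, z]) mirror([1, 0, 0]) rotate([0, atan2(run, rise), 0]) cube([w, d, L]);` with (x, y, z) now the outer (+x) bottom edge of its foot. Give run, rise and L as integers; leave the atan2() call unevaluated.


translate([217, 0, 744]) cube([85, 1343, 61]);
translate([0, 86, 0]) rotate([0, atan2(217, 744), 0]) cube([31, 56, 775]);
translate([519, 86, 0]) mirror([1, 0, 0]) rotate([0, atan2(217, 744), 0]) cube([31, 56, 775]);
translate([0, 1201, 0]) rotate([0, atan2(217, 744), 0]) cube([31, 56, 775]);
translate([519, 1201, 0]) mirror([1, 0, 0]) rotate([0, atan2(217, 744), 0]) cube([31, 56, 775]);


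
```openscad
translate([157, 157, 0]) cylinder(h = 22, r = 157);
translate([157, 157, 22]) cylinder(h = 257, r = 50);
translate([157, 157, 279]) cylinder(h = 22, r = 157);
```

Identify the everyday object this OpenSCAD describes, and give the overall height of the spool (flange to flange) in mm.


A spool. The overall height is 301 mm.

Three coaxial cylinders, large–small–large — a spool. Two 22 mm flanges and a 257 mm core give 22 + 257 + 22 = 301 mm.


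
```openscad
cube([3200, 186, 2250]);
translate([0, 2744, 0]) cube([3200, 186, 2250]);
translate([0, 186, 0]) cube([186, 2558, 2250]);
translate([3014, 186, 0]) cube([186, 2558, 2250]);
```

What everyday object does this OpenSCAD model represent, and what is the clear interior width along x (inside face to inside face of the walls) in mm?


A house (or room) frame. The interior width is 2828 mm.

Four 2250 mm walls enclosing a rectangle with no floor or roof — a room or house frame. Outside width is 3200 mm and wall thickness is 186 mm, so the interior width is 3200 − 2 × 186 = 2828 mm.


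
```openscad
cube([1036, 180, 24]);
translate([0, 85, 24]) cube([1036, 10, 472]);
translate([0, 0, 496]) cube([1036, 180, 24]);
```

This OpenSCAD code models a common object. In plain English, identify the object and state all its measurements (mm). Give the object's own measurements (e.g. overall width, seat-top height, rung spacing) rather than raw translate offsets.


An I-beam lying along x, 1036 mm long. Overall section height 520 mm. Two flanges 180 mm wide (y) and 24 mm thick, one on the floor and one at the top; a web 10 mm thick runs between them, centred on the flange width.
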